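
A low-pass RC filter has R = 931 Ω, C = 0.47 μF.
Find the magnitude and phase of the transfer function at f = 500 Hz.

Step 1 — Angular frequency: ω = 2π·500 = 3142 rad/s.
Step 2 — Transfer function: H(jω) = 1/(1 + jωRC).
Step 3 — Denominator: 1 + jωRC = 1 + j·3142·931·4.7e-07 = 1 + j1.375.
Step 4 — H = 0.3461 - j0.4757.
Step 5 — Magnitude: |H| = 0.5883 (-4.6 dB); phase: φ = -54.0°.

|H| = 0.5883 (-4.6 dB), φ = -54.0°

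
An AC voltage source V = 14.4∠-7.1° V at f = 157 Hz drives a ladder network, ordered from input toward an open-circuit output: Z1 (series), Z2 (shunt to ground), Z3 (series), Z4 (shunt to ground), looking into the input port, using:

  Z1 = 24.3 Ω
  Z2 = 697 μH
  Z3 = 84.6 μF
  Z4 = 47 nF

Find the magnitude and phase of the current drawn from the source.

Step 1 — Angular frequency: ω = 2π·f = 2π·157 = 986.5 rad/s.
Step 2 — Component impedances:
  Z1: Z = R = 24.3 Ω
  Z2: Z = jωL = j·986.5·0.000697 = 0 + j0.6876 Ω
  Z3: Z = 1/(jωC) = -j/(ω·C) = 0 - j11.98 Ω
  Z4: Z = 1/(jωC) = -j/(ω·C) = 0 - j2.157e+04 Ω
Step 3 — Ladder network (open output): work backward from the far end, alternating series and parallel combinations. Z_in = 24.3 + j0.6876 Ω = 24.31∠1.6° Ω.
Step 4 — Source phasor: V = 14.4∠-7.1° V = 14.29 - j1.78 V.
Step 5 — Ohm's law: I = V / Z_total = (14.29 - j1.78) / (24.3 + j0.6876) = 0.5855 - j0.08981 A.
Step 6 — Convert to polar: |I| = 0.5924 A, ∠I = -8.7°.

I = 0.5924∠-8.7° A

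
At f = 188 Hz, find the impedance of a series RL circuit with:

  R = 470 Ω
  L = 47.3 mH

Step 1 — Angular frequency: ω = 2π·f = 2π·188 = 1181 rad/s.
Step 2 — Component impedances:
  R: Z = R = 470 Ω
  L: Z = jωL = j·1181·0.0473 = 0 + j55.87 Ω
Step 3 — Series combination: Z_total = R + L = 470 + j55.87 Ω = 473.3∠6.8° Ω.

Z = 470 + j55.87 Ω = 473.3∠6.8° Ω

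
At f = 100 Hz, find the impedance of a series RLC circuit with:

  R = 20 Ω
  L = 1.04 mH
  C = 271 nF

Step 1 — Angular frequency: ω = 2π·f = 2π·100 = 628.3 rad/s.
Step 2 — Component impedances:
  R: Z = R = 20 Ω
  L: Z = jωL = j·628.3·0.00104 = 0 + j0.6535 Ω
  C: Z = 1/(jωC) = -j/(ω·C) = 0 - j5873 Ω
Step 3 — Series combination: Z_total = R + L + C = 20 - j5872 Ω = 5872∠-89.8° Ω.

Z = 20 - j5872 Ω = 5872∠-89.8° Ω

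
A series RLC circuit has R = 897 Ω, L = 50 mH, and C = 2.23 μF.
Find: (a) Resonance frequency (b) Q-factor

Step 1 — Resonance condition Im(Z)=0 gives ω₀ = 1/√(LC).
Step 2 — ω₀ = 1/√(0.05·2.23e-06) = 2995 rad/s.
Step 3 — f₀ = ω₀/(2π) = 476.6 Hz.
Step 4 — Series Q: Q = ω₀L/R = 2995·0.05/897 = 0.1669.

(a) f₀ = 476.6 Hz  (b) Q = 0.1669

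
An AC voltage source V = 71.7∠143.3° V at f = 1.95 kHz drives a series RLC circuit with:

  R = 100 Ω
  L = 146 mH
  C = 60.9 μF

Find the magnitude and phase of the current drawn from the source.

Step 1 — Angular frequency: ω = 2π·f = 2π·1950 = 1.225e+04 rad/s.
Step 2 — Component impedances:
  R: Z = R = 100 Ω
  L: Z = jωL = j·1.225e+04·0.146 = 0 + j1789 Ω
  C: Z = 1/(jωC) = -j/(ω·C) = 0 - j1.34 Ω
Step 3 — Series combination: Z_total = R + L + C = 100 + j1787 Ω = 1790∠86.8° Ω.
Step 4 — Source phasor: V = 71.7∠143.3° V = -57.49 + j42.85 V.
Step 5 — Ohm's law: I = V / Z_total = (-57.49 + j42.85) / (100 + j1787) = 0.0221 + j0.0334 A.
Step 6 — Convert to polar: |I| = 0.04005 A, ∠I = 56.5°.

I = 0.04005∠56.5° A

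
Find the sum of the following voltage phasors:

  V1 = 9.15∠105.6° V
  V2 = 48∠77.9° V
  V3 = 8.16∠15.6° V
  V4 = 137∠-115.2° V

Step 1 — Convert each phasor to rectangular form:
  V1 = 9.15·(cos(105.6°) + j·sin(105.6°)) = -2.461 + j8.813 V
  V2 = 48·(cos(77.9°) + j·sin(77.9°)) = 10.06 + j46.93 V
  V3 = 8.16·(cos(15.6°) + j·sin(15.6°)) = 7.859 + j2.194 V
  V4 = 137·(cos(-115.2°) + j·sin(-115.2°)) = -58.33 - j124 V
Step 2 — Sum components: V_total = -42.87 - j66.02 V.
Step 3 — Convert to polar: |V_total| = 78.72 V, ∠V_total = -123.0°.

V_total = 78.72∠-123.0° V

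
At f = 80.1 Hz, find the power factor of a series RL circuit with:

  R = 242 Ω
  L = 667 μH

Step 1 — Angular frequency: ω = 2π·f = 2π·80.1 = 503.3 rad/s.
Step 2 — Component impedances:
  R: Z = R = 242 Ω
  L: Z = jωL = j·503.3·0.000667 = 0 + j0.3357 Ω
Step 3 — Series combination: Z_total = R + L = 242 + j0.3357 Ω = 242∠0.1° Ω.
Step 4 — Power factor: PF = cos(φ) = Re(Z)/|Z| = 242/242 = 1.
Step 5 — Type: Im(Z) = 0.3357 ⇒ lagging (phase φ = 0.1°).

PF = 1 (lagging, φ = 0.1°)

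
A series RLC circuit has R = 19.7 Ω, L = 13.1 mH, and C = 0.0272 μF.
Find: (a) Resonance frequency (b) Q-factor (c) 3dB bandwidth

Step 1 — Resonance: ω₀ = 1/√(LC) = 1/√(0.0131·2.72e-08) = 5.298e+04 rad/s.
Step 2 — f₀ = ω₀/(2π) = 8431 Hz.
Step 3 — Series Q: Q = ω₀L/R = 5.298e+04·0.0131/19.7 = 35.23.
Step 4 — Bandwidth: Δω = ω₀/Q = 1504 rad/s; BW = Δω/(2π) = 239.3 Hz.

(a) f₀ = 8431 Hz  (b) Q = 35.23  (c) BW = 239.3 Hz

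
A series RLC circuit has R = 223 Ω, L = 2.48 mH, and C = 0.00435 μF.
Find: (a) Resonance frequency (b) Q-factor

Step 1 — Resonance condition Im(Z)=0 gives ω₀ = 1/√(LC).
Step 2 — ω₀ = 1/√(0.00248·4.35e-09) = 3.045e+05 rad/s.
Step 3 — f₀ = ω₀/(2π) = 4.846e+04 Hz.
Step 4 — Series Q: Q = ω₀L/R = 3.045e+05·0.00248/223 = 3.386.

(a) f₀ = 4.846e+04 Hz  (b) Q = 3.386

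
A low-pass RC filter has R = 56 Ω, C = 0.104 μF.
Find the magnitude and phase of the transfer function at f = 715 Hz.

Step 1 — Angular frequency: ω = 2π·715 = 4492 rad/s.
Step 2 — Transfer function: H(jω) = 1/(1 + jωRC).
Step 3 — Denominator: 1 + jωRC = 1 + j·4492·56·1.04e-07 = 1 + j0.02616.
Step 4 — H = 0.9993 - j0.02615.
Step 5 — Magnitude: |H| = 0.9997 (-0.0 dB); phase: φ = -1.5°.

|H| = 0.9997 (-0.0 dB), φ = -1.5°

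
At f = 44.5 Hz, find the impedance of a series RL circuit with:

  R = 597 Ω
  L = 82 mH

Step 1 — Angular frequency: ω = 2π·f = 2π·44.5 = 279.6 rad/s.
Step 2 — Component impedances:
  R: Z = R = 597 Ω
  L: Z = jωL = j·279.6·0.082 = 0 + j22.93 Ω
Step 3 — Series combination: Z_total = R + L = 597 + j22.93 Ω = 597.4∠2.2° Ω.

Z = 597 + j22.93 Ω = 597.4∠2.2° Ω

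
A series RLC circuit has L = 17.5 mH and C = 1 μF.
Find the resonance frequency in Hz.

Step 1 — Resonance condition Im(Z)=0 gives ω₀ = 1/√(LC).
Step 2 — ω₀ = 1/√(0.0175·1e-06) = 7559 rad/s.
Step 3 — f₀ = ω₀/(2π) = 1203 Hz.

f₀ = 1203 Hz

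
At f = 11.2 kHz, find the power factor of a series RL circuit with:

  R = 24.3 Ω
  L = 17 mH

Step 1 — Angular frequency: ω = 2π·f = 2π·1.12e+04 = 7.037e+04 rad/s.
Step 2 — Component impedances:
  R: Z = R = 24.3 Ω
  L: Z = jωL = j·7.037e+04·0.017 = 0 + j1196 Ω
Step 3 — Series combination: Z_total = R + L = 24.3 + j1196 Ω = 1197∠88.8° Ω.
Step 4 — Power factor: PF = cos(φ) = Re(Z)/|Z| = 24.3/1196.6 = 0.02031.
Step 5 — Type: Im(Z) = 1196 ⇒ lagging (phase φ = 88.8°).

PF = 0.02031 (lagging, φ = 88.8°)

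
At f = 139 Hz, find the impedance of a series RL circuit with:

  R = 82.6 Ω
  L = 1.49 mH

Step 1 — Angular frequency: ω = 2π·f = 2π·139 = 873.4 rad/s.
Step 2 — Component impedances:
  R: Z = R = 82.6 Ω
  L: Z = jωL = j·873.4·0.00149 = 0 + j1.301 Ω
Step 3 — Series combination: Z_total = R + L = 82.6 + j1.301 Ω = 82.61∠0.9° Ω.

Z = 82.6 + j1.301 Ω = 82.61∠0.9° Ω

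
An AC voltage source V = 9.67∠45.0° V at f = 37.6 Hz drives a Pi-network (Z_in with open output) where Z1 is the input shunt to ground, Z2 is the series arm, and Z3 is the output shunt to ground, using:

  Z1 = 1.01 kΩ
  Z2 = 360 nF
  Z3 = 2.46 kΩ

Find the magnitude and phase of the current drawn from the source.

Step 1 — Angular frequency: ω = 2π·f = 2π·37.6 = 236.2 rad/s.
Step 2 — Component impedances:
  Z1: Z = R = 1010 Ω
  Z2: Z = 1/(jωC) = -j/(ω·C) = 0 - j1.176e+04 Ω
  Z3: Z = R = 2460 Ω
Step 3 — With open output, the series arm Z2 and the output shunt Z3 appear in series to ground: Z2 + Z3 = 2460 - j1.176e+04 Ω.
Step 4 — Parallel with input shunt Z1: Z_in = Z1 || (Z2 + Z3) = 986.4 - j79.81 Ω = 989.7∠-4.6° Ω.
Step 5 — Source phasor: V = 9.67∠45.0° V = 6.838 + j6.838 V.
Step 6 — Ohm's law: I = V / Z_total = (6.838 + j6.838) / (986.4 - j79.81) = 0.006329 + j0.007444 A.
Step 7 — Convert to polar: |I| = 0.009771 A, ∠I = 49.6°.

I = 0.009771∠49.6° A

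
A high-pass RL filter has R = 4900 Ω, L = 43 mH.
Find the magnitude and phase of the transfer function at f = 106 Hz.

Step 1 — Angular frequency: ω = 2π·106 = 666 rad/s.
Step 2 — Transfer function: H(jω) = jωL/(R + jωL).
Step 3 — Numerator jωL = j·28.64; denominator R + jωL = 4900 + j28.64.
Step 4 — H = 3.416e-05 + j0.005844.
Step 5 — Magnitude: |H| = 0.005845 (-44.7 dB); phase: φ = 89.7°.

|H| = 0.005845 (-44.7 dB), φ = 89.7°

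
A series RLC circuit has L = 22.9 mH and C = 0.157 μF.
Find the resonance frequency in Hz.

Step 1 — Resonance condition Im(Z)=0 gives ω₀ = 1/√(LC).
Step 2 — ω₀ = 1/√(0.0229·1.57e-07) = 1.668e+04 rad/s.
Step 3 — f₀ = ω₀/(2π) = 2654 Hz.

f₀ = 2654 Hz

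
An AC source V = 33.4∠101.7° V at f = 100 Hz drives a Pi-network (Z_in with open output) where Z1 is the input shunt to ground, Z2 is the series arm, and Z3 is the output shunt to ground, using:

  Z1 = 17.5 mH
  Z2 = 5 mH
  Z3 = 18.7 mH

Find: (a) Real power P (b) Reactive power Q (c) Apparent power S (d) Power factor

Step 1 — Angular frequency: ω = 2π·f = 2π·100 = 628.3 rad/s.
Step 2 — Component impedances:
  Z1: Z = jωL = j·628.3·0.0175 = 0 + j11 Ω
  Z2: Z = jωL = j·628.3·0.005 = 0 + j3.142 Ω
  Z3: Z = jωL = j·628.3·0.0187 = 0 + j11.75 Ω
Step 3 — With open output, the series arm Z2 and the output shunt Z3 appear in series to ground: Z2 + Z3 = 0 + j14.89 Ω.
Step 4 — Parallel with input shunt Z1: Z_in = Z1 || (Z2 + Z3) = 0 + j6.325 Ω = 6.325∠90.0° Ω.
Step 5 — Source phasor: V = 33.4∠101.7° V = -6.773 + j32.71 V.
Step 6 — Current: I = V / Z = 5.171 + j1.071 A = 5.281∠11.7° A.
Step 7 — Complex power: S = V·I* = 0 + j176.4 VA.
Step 8 — Real power: P = Re(S) = 0 W.
Step 9 — Reactive power: Q = Im(S) = 176.4 VAR.
Step 10 — Apparent power: |S| = 176.4 VA.
Step 11 — Power factor: PF = P/|S| = 0 (lagging).

(a) P = 0 W  (b) Q = 176.4 VAR  (c) S = 176.4 VA  (d) PF = 0 (lagging)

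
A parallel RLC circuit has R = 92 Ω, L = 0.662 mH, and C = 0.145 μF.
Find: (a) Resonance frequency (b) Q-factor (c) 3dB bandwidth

Step 1 — Resonance: ω₀ = 1/√(LC) = 1/√(0.000662·1.45e-07) = 1.021e+05 rad/s.
Step 2 — f₀ = ω₀/(2π) = 1.624e+04 Hz.
Step 3 — Parallel Q: Q = R/(ω₀L) = 92/(1.021e+05·0.000662) = 1.362.
Step 4 — Bandwidth: Δω = ω₀/Q = 7.496e+04 rad/s; BW = Δω/(2π) = 1.193e+04 Hz.

(a) f₀ = 1.624e+04 Hz  (b) Q = 1.362  (c) BW = 1.193e+04 Hz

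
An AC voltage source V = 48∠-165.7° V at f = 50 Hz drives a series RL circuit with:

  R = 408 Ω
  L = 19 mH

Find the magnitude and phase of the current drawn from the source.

Step 1 — Angular frequency: ω = 2π·f = 2π·50 = 314.2 rad/s.
Step 2 — Component impedances:
  R: Z = R = 408 Ω
  L: Z = jωL = j·314.2·0.019 = 0 + j5.969 Ω
Step 3 — Series combination: Z_total = R + L = 408 + j5.969 Ω = 408∠0.8° Ω.
Step 4 — Source phasor: V = 48∠-165.7° V = -46.51 - j11.86 V.
Step 5 — Ohm's law: I = V / Z_total = (-46.51 - j11.86) / (408 + j5.969) = -0.1144 - j0.02739 A.
Step 6 — Convert to polar: |I| = 0.1176 A, ∠I = -166.5°.

I = 0.1176∠-166.5° A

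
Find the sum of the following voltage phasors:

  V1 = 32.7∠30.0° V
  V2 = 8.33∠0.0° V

Step 1 — Convert each phasor to rectangular form:
  V1 = 32.7·(cos(30.0°) + j·sin(30.0°)) = 28.32 + j16.35 V
  V2 = 8.33·(cos(0.0°) + j·sin(0.0°)) = 8.33 V
Step 2 — Sum components: V_total = 36.65 + j16.35 V.
Step 3 — Convert to polar: |V_total| = 40.13 V, ∠V_total = 24.0°.

V_total = 40.13∠24.0° V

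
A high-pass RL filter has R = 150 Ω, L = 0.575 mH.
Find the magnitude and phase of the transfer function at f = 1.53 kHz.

Step 1 — Angular frequency: ω = 2π·1530 = 9613 rad/s.
Step 2 — Transfer function: H(jω) = jωL/(R + jωL).
Step 3 — Numerator jωL = j·5.528; denominator R + jωL = 150 + j5.528.
Step 4 — H = 0.001356 + j0.0368.
Step 5 — Magnitude: |H| = 0.03683 (-28.7 dB); phase: φ = 87.9°.

|H| = 0.03683 (-28.7 dB), φ = 87.9°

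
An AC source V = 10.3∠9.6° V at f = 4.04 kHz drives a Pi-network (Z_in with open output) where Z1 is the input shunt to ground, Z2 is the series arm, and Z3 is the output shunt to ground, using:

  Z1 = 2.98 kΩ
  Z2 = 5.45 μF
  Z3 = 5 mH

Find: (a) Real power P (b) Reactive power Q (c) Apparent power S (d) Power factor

Step 1 — Angular frequency: ω = 2π·f = 2π·4040 = 2.538e+04 rad/s.
Step 2 — Component impedances:
  Z1: Z = R = 2980 Ω
  Z2: Z = 1/(jωC) = -j/(ω·C) = 0 - j7.228 Ω
  Z3: Z = jωL = j·2.538e+04·0.005 = 0 + j126.9 Ω
Step 3 — With open output, the series arm Z2 and the output shunt Z3 appear in series to ground: Z2 + Z3 = 0 + j119.7 Ω.
Step 4 — Parallel with input shunt Z1: Z_in = Z1 || (Z2 + Z3) = 4.8 + j119.5 Ω = 119.6∠87.7° Ω.
Step 5 — Source phasor: V = 10.3∠9.6° V = 10.16 + j1.718 V.
Step 6 — Current: I = V / Z = 0.01776 - j0.08427 A = 0.08612∠-78.1° A.
Step 7 — Complex power: S = V·I* = 0.0356 + j0.8864 VA.
Step 8 — Real power: P = Re(S) = 0.0356 W.
Step 9 — Reactive power: Q = Im(S) = 0.8864 VAR.
Step 10 — Apparent power: |S| = 0.8871 VA.
Step 11 — Power factor: PF = P/|S| = 0.04013 (lagging).

(a) P = 0.0356 W  (b) Q = 0.8864 VAR  (c) S = 0.8871 VA  (d) PF = 0.04013 (lagging)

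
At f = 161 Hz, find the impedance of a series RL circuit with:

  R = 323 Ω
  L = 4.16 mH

Step 1 — Angular frequency: ω = 2π·f = 2π·161 = 1012 rad/s.
Step 2 — Component impedances:
  R: Z = R = 323 Ω
  L: Z = jωL = j·1012·0.00416 = 0 + j4.208 Ω
Step 3 — Series combination: Z_total = R + L = 323 + j4.208 Ω = 323∠0.7° Ω.

Z = 323 + j4.208 Ω = 323∠0.7° Ω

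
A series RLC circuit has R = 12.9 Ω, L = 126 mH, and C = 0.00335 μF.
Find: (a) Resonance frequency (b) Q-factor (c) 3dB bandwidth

Step 1 — Resonance: ω₀ = 1/√(LC) = 1/√(0.126·3.35e-09) = 4.867e+04 rad/s.
Step 2 — f₀ = ω₀/(2π) = 7747 Hz.
Step 3 — Series Q: Q = ω₀L/R = 4.867e+04·0.126/12.9 = 475.4.
Step 4 — Bandwidth: Δω = ω₀/Q = 102.4 rad/s; BW = Δω/(2π) = 16.29 Hz.

(a) f₀ = 7747 Hz  (b) Q = 475.4  (c) BW = 16.29 Hz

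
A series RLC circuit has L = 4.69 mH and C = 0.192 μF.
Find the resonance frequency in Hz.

Step 1 — Resonance condition Im(Z)=0 gives ω₀ = 1/√(LC).
Step 2 — ω₀ = 1/√(0.00469·1.92e-07) = 3.332e+04 rad/s.
Step 3 — f₀ = ω₀/(2π) = 5304 Hz.

f₀ = 5304 Hz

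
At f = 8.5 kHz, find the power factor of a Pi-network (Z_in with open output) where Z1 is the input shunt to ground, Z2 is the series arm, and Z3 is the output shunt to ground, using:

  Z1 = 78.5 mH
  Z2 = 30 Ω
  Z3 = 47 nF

Step 1 — Angular frequency: ω = 2π·f = 2π·8500 = 5.341e+04 rad/s.
Step 2 — Component impedances:
  Z1: Z = jωL = j·5.341e+04·0.0785 = 0 + j4192 Ω
  Z2: Z = R = 30 Ω
  Z3: Z = 1/(jωC) = -j/(ω·C) = 0 - j398.4 Ω
Step 3 — With open output, the series arm Z2 and the output shunt Z3 appear in series to ground: Z2 + Z3 = 30 - j398.4 Ω.
Step 4 — Parallel with input shunt Z1: Z_in = Z1 || (Z2 + Z3) = 36.63 - j439.9 Ω = 441.4∠-85.2° Ω.
Step 5 — Power factor: PF = cos(φ) = Re(Z)/|Z| = 36.629/441.45 = 0.08297.
Step 6 — Type: Im(Z) = -439.9 ⇒ leading (phase φ = -85.2°).

PF = 0.08297 (leading, φ = -85.2°)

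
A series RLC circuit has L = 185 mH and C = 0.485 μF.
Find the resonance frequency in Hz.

Step 1 — Resonance condition Im(Z)=0 gives ω₀ = 1/√(LC).
Step 2 — ω₀ = 1/√(0.185·4.85e-07) = 3338 rad/s.
Step 3 — f₀ = ω₀/(2π) = 531.3 Hz.

f₀ = 531.3 Hz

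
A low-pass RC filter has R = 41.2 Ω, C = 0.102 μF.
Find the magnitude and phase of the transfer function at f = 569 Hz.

Step 1 — Angular frequency: ω = 2π·569 = 3575 rad/s.
Step 2 — Transfer function: H(jω) = 1/(1 + jωRC).
Step 3 — Denominator: 1 + jωRC = 1 + j·3575·41.2·1.02e-07 = 1 + j0.01502.
Step 4 — H = 0.9998 - j0.01502.
Step 5 — Magnitude: |H| = 0.9999 (-0.0 dB); phase: φ = -0.9°.

|H| = 0.9999 (-0.0 dB), φ = -0.9°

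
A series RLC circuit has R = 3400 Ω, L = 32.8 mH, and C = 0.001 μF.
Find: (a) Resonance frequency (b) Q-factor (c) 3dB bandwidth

Step 1 — Resonance condition Im(Z)=0 gives ω₀ = 1/√(LC).
Step 2 — ω₀ = 1/√(0.0328·1e-09) = 1.746e+05 rad/s.
Step 3 — f₀ = ω₀/(2π) = 2.779e+04 Hz.
Step 4 — Series Q: Q = ω₀L/R = 1.746e+05·0.0328/3400 = 1.684.
Step 5 — 3dB bandwidth: Δω = ω₀/Q = 1.037e+05 rad/s; BW = Δω/(2π) = 1.65e+04 Hz.

(a) f₀ = 2.779e+04 Hz  (b) Q = 1.684  (c) BW = 1.65e+04 Hz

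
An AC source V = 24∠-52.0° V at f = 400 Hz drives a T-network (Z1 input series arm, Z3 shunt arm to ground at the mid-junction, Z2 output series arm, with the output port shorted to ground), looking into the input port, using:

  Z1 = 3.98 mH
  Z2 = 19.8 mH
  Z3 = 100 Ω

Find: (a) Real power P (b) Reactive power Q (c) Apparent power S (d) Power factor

Step 1 — Angular frequency: ω = 2π·f = 2π·400 = 2513 rad/s.
Step 2 — Component impedances:
  Z1: Z = jωL = j·2513·0.00398 = 0 + j10 Ω
  Z2: Z = jωL = j·2513·0.0198 = 0 + j49.76 Ω
  Z3: Z = R = 100 Ω
Step 3 — With the output port shorted to ground, the output series arm Z2 runs from the junction to ground; the shunt arm Z3 also runs from the junction to ground. They appear in parallel: Z3 || Z2 = 19.85 + j39.89 Ω.
Step 4 — Series with input arm Z1: Z_in = Z1 + (Z3 || Z2) = 19.85 + j49.89 Ω = 53.69∠68.3° Ω.
Step 5 — Source phasor: V = 24∠-52.0° V = 14.78 - j18.91 V.
Step 6 — Current: I = V / Z = -0.2256 - j0.3859 A = 0.447∠-120.3° A.
Step 7 — Complex power: S = V·I* = 3.966 + j9.968 VA.
Step 8 — Real power: P = Re(S) = 3.966 W.
Step 9 — Reactive power: Q = Im(S) = 9.968 VAR.
Step 10 — Apparent power: |S| = 10.73 VA.
Step 11 — Power factor: PF = P/|S| = 0.3697 (lagging).

(a) P = 3.966 W  (b) Q = 9.968 VAR  (c) S = 10.73 VA  (d) PF = 0.3697 (lagging)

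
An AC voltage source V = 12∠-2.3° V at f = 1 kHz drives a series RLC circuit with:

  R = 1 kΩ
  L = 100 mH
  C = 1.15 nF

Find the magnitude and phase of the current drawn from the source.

Step 1 — Angular frequency: ω = 2π·f = 2π·1000 = 6283 rad/s.
Step 2 — Component impedances:
  R: Z = R = 1000 Ω
  L: Z = jωL = j·6283·0.1 = 0 + j628.3 Ω
  C: Z = 1/(jωC) = -j/(ω·C) = 0 - j1.384e+05 Ω
Step 3 — Series combination: Z_total = R + L + C = 1000 - j1.378e+05 Ω = 1.378e+05∠-89.6° Ω.
Step 4 — Source phasor: V = 12∠-2.3° V = 11.99 - j0.4816 V.
Step 5 — Ohm's law: I = V / Z_total = (11.99 - j0.4816) / (1000 - j1.378e+05) = 4.127e-06 + j8.7e-05 A.
Step 6 — Convert to polar: |I| = 8.71e-05 A, ∠I = 87.3°.

I = 8.71e-05∠87.3° A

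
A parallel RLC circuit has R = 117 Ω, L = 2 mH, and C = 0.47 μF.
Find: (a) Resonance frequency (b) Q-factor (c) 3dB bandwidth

Step 1 — Resonance: ω₀ = 1/√(LC) = 1/√(0.002·4.7e-07) = 3.262e+04 rad/s.
Step 2 — f₀ = ω₀/(2π) = 5191 Hz.
Step 3 — Parallel Q: Q = R/(ω₀L) = 117/(3.262e+04·0.002) = 1.794.
Step 4 — Bandwidth: Δω = ω₀/Q = 1.819e+04 rad/s; BW = Δω/(2π) = 2894 Hz.

(a) f₀ = 5191 Hz  (b) Q = 1.794  (c) BW = 2894 Hz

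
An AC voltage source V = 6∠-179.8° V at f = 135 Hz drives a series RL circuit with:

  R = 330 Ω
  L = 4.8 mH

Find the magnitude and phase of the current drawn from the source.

Step 1 — Angular frequency: ω = 2π·f = 2π·135 = 848.2 rad/s.
Step 2 — Component impedances:
  R: Z = R = 330 Ω
  L: Z = jωL = j·848.2·0.0048 = 0 + j4.072 Ω
Step 3 — Series combination: Z_total = R + L = 330 + j4.072 Ω = 330∠0.7° Ω.
Step 4 — Source phasor: V = 6∠-179.8° V = -6 - j0.02094 V.
Step 5 — Ohm's law: I = V / Z_total = (-6 - j0.02094) / (330 + j4.072) = -0.01818 + j0.0001608 A.
Step 6 — Convert to polar: |I| = 0.01818 A, ∠I = 179.5°.

I = 0.01818∠179.5° A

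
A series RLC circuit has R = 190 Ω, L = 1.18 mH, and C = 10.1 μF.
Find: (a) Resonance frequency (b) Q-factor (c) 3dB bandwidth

Step 1 — Resonance condition Im(Z)=0 gives ω₀ = 1/√(LC).
Step 2 — ω₀ = 1/√(0.00118·1.01e-05) = 9160 rad/s.
Step 3 — f₀ = ω₀/(2π) = 1458 Hz.
Step 4 — Series Q: Q = ω₀L/R = 9160·0.00118/190 = 0.05689.
Step 5 — 3dB bandwidth: Δω = ω₀/Q = 1.61e+05 rad/s; BW = Δω/(2π) = 2.563e+04 Hz.

(a) f₀ = 1458 Hz  (b) Q = 0.05689  (c) BW = 2.563e+04 Hz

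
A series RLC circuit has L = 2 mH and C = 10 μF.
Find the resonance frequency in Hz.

Step 1 — Resonance condition Im(Z)=0 gives ω₀ = 1/√(LC).
Step 2 — ω₀ = 1/√(0.002·1e-05) = 7071 rad/s.
Step 3 — f₀ = ω₀/(2π) = 1125 Hz.

f₀ = 1125 Hz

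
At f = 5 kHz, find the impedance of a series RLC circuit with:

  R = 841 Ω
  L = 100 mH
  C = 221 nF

Step 1 — Angular frequency: ω = 2π·f = 2π·5000 = 3.142e+04 rad/s.
Step 2 — Component impedances:
  R: Z = R = 841 Ω
  L: Z = jωL = j·3.142e+04·0.1 = 0 + j3142 Ω
  C: Z = 1/(jωC) = -j/(ω·C) = 0 - j144 Ω
Step 3 — Series combination: Z_total = R + L + C = 841 + j2998 Ω = 3113∠74.3° Ω.

Z = 841 + j2998 Ω = 3113∠74.3° Ω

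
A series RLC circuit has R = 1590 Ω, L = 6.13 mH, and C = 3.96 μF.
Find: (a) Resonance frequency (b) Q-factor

Step 1 — Resonance condition Im(Z)=0 gives ω₀ = 1/√(LC).
Step 2 — ω₀ = 1/√(0.00613·3.96e-06) = 6418 rad/s.
Step 3 — f₀ = ω₀/(2π) = 1022 Hz.
Step 4 — Series Q: Q = ω₀L/R = 6418·0.00613/1590 = 0.02474.

(a) f₀ = 1022 Hz  (b) Q = 0.02474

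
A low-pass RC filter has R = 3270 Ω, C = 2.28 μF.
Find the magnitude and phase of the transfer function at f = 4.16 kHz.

Step 1 — Angular frequency: ω = 2π·4160 = 2.614e+04 rad/s.
Step 2 — Transfer function: H(jω) = 1/(1 + jωRC).
Step 3 — Denominator: 1 + jωRC = 1 + j·2.614e+04·3270·2.28e-06 = 1 + j194.9.
Step 4 — H = 2.633e-05 - j0.005131.
Step 5 — Magnitude: |H| = 0.005131 (-45.8 dB); phase: φ = -89.7°.

|H| = 0.005131 (-45.8 dB), φ = -89.7°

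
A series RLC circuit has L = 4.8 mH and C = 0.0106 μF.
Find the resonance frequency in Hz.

Step 1 — Resonance condition Im(Z)=0 gives ω₀ = 1/√(LC).
Step 2 — ω₀ = 1/√(0.0048·1.06e-08) = 1.402e+05 rad/s.
Step 3 — f₀ = ω₀/(2π) = 2.231e+04 Hz.

f₀ = 2.231e+04 Hz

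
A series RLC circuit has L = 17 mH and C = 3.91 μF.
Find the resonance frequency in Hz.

Step 1 — Resonance condition Im(Z)=0 gives ω₀ = 1/√(LC).
Step 2 — ω₀ = 1/√(0.017·3.91e-06) = 3879 rad/s.
Step 3 — f₀ = ω₀/(2π) = 617.3 Hz.

f₀ = 617.3 Hz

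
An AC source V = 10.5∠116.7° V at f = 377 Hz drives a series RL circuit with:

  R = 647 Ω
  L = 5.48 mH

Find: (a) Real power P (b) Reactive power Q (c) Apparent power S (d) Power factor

Step 1 — Angular frequency: ω = 2π·f = 2π·377 = 2369 rad/s.
Step 2 — Component impedances:
  R: Z = R = 647 Ω
  L: Z = jωL = j·2369·0.00548 = 0 + j12.98 Ω
Step 3 — Series combination: Z_total = R + L = 647 + j12.98 Ω = 647.1∠1.1° Ω.
Step 4 — Source phasor: V = 10.5∠116.7° V = -4.718 + j9.38 V.
Step 5 — Current: I = V / Z = -0.006998 + j0.01464 A = 0.01623∠115.6° A.
Step 6 — Complex power: S = V·I* = 0.1703 + j0.003417 VA.
Step 7 — Real power: P = Re(S) = 0.1703 W.
Step 8 — Reactive power: Q = Im(S) = 0.003417 VAR.
Step 9 — Apparent power: |S| = 0.1704 VA.
Step 10 — Power factor: PF = P/|S| = 0.9998 (lagging).

(a) P = 0.1703 W  (b) Q = 0.003417 VAR  (c) S = 0.1704 VA  (d) PF = 0.9998 (lagging)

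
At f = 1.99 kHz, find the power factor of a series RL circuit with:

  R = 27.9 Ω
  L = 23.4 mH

Step 1 — Angular frequency: ω = 2π·f = 2π·1990 = 1.25e+04 rad/s.
Step 2 — Component impedances:
  R: Z = R = 27.9 Ω
  L: Z = jωL = j·1.25e+04·0.0234 = 0 + j292.6 Ω
Step 3 — Series combination: Z_total = R + L = 27.9 + j292.6 Ω = 293.9∠84.6° Ω.
Step 4 — Power factor: PF = cos(φ) = Re(Z)/|Z| = 27.9/293.9 = 0.09493.
Step 5 — Type: Im(Z) = 292.6 ⇒ lagging (phase φ = 84.6°).

PF = 0.09493 (lagging, φ = 84.6°)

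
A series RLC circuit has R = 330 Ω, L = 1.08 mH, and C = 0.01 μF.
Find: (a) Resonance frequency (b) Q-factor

Step 1 — Resonance condition Im(Z)=0 gives ω₀ = 1/√(LC).
Step 2 — ω₀ = 1/√(0.00108·1e-08) = 3.043e+05 rad/s.
Step 3 — f₀ = ω₀/(2π) = 4.843e+04 Hz.
Step 4 — Series Q: Q = ω₀L/R = 3.043e+05·0.00108/330 = 0.9959.

(a) f₀ = 4.843e+04 Hz  (b) Q = 0.9959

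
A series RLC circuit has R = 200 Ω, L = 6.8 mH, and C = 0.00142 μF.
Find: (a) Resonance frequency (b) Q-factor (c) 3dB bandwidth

Step 1 — Resonance: ω₀ = 1/√(LC) = 1/√(0.0068·1.42e-09) = 3.218e+05 rad/s.
Step 2 — f₀ = ω₀/(2π) = 5.122e+04 Hz.
Step 3 — Series Q: Q = ω₀L/R = 3.218e+05·0.0068/200 = 10.94.
Step 4 — Bandwidth: Δω = ω₀/Q = 2.941e+04 rad/s; BW = Δω/(2π) = 4681 Hz.

(a) f₀ = 5.122e+04 Hz  (b) Q = 10.94  (c) BW = 4681 Hz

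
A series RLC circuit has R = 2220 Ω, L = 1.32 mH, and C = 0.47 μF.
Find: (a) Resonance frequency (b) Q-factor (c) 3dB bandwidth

Step 1 — Resonance: ω₀ = 1/√(LC) = 1/√(0.00132·4.7e-07) = 4.015e+04 rad/s.
Step 2 — f₀ = ω₀/(2π) = 6390 Hz.
Step 3 — Series Q: Q = ω₀L/R = 4.015e+04·0.00132/2220 = 0.02387.
Step 4 — Bandwidth: Δω = ω₀/Q = 1.682e+06 rad/s; BW = Δω/(2π) = 2.677e+05 Hz.

(a) f₀ = 6390 Hz  (b) Q = 0.02387  (c) BW = 2.677e+05 Hz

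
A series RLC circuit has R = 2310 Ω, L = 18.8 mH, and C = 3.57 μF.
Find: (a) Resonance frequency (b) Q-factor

Step 1 — Resonance condition Im(Z)=0 gives ω₀ = 1/√(LC).
Step 2 — ω₀ = 1/√(0.0188·3.57e-06) = 3860 rad/s.
Step 3 — f₀ = ω₀/(2π) = 614.3 Hz.
Step 4 — Series Q: Q = ω₀L/R = 3860·0.0188/2310 = 0.03141.

(a) f₀ = 614.3 Hz  (b) Q = 0.03141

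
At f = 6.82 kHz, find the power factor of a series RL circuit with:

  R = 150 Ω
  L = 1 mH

Step 1 — Angular frequency: ω = 2π·f = 2π·6820 = 4.285e+04 rad/s.
Step 2 — Component impedances:
  R: Z = R = 150 Ω
  L: Z = jωL = j·4.285e+04·0.001 = 0 + j42.85 Ω
Step 3 — Series combination: Z_total = R + L = 150 + j42.85 Ω = 156∠15.9° Ω.
Step 4 — Power factor: PF = cos(φ) = Re(Z)/|Z| = 150/156 = 0.9615.
Step 5 — Type: Im(Z) = 42.85 ⇒ lagging (phase φ = 15.9°).

PF = 0.9615 (lagging, φ = 15.9°)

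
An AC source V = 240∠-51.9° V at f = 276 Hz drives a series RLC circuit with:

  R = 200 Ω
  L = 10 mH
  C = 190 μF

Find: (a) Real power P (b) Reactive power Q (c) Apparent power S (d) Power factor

Step 1 — Angular frequency: ω = 2π·f = 2π·276 = 1734 rad/s.
Step 2 — Component impedances:
  R: Z = R = 200 Ω
  L: Z = jωL = j·1734·0.01 = 0 + j17.34 Ω
  C: Z = 1/(jωC) = -j/(ω·C) = 0 - j3.035 Ω
Step 3 — Series combination: Z_total = R + L + C = 200 + j14.31 Ω = 200.5∠4.1° Ω.
Step 4 — Source phasor: V = 240∠-51.9° V = 148.1 - j188.9 V.
Step 5 — Current: I = V / Z = 0.6695 - j0.9922 A = 1.197∠-56.0° A.
Step 6 — Complex power: S = V·I* = 286.5 + j20.5 VA.
Step 7 — Real power: P = Re(S) = 286.5 W.
Step 8 — Reactive power: Q = Im(S) = 20.5 VAR.
Step 9 — Apparent power: |S| = 287.3 VA.
Step 10 — Power factor: PF = P/|S| = 0.9975 (lagging).

(a) P = 286.5 W  (b) Q = 20.5 VAR  (c) S = 287.3 VA  (d) PF = 0.9975 (lagging)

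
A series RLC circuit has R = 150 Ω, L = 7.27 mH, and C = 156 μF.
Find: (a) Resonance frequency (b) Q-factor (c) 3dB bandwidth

Step 1 — Resonance: ω₀ = 1/√(LC) = 1/√(0.00727·0.000156) = 939 rad/s.
Step 2 — f₀ = ω₀/(2π) = 149.4 Hz.
Step 3 — Series Q: Q = ω₀L/R = 939·0.00727/150 = 0.04551.
Step 4 — Bandwidth: Δω = ω₀/Q = 2.063e+04 rad/s; BW = Δω/(2π) = 3284 Hz.

(a) f₀ = 149.4 Hz  (b) Q = 0.04551  (c) BW = 3284 Hz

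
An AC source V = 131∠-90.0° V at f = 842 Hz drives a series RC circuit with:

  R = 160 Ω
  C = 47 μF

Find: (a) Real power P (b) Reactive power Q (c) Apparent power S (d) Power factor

Step 1 — Angular frequency: ω = 2π·f = 2π·842 = 5290 rad/s.
Step 2 — Component impedances:
  R: Z = R = 160 Ω
  C: Z = 1/(jωC) = -j/(ω·C) = 0 - j4.022 Ω
Step 3 — Series combination: Z_total = R + C = 160 - j4.022 Ω = 160.1∠-1.4° Ω.
Step 4 — Source phasor: V = 131∠-90.0° V = 0 - j131 V.
Step 5 — Current: I = V / Z = 0.02057 - j0.8182 A = 0.8185∠-88.6° A.
Step 6 — Complex power: S = V·I* = 107.2 - j2.694 VA.
Step 7 — Real power: P = Re(S) = 107.2 W.
Step 8 — Reactive power: Q = Im(S) = -2.694 VAR.
Step 9 — Apparent power: |S| = 107.2 VA.
Step 10 — Power factor: PF = P/|S| = 0.9997 (leading).

(a) P = 107.2 W  (b) Q = -2.694 VAR  (c) S = 107.2 VA  (d) PF = 0.9997 (leading)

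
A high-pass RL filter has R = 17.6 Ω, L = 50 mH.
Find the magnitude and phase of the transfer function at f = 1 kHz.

Step 1 — Angular frequency: ω = 2π·1000 = 6283 rad/s.
Step 2 — Transfer function: H(jω) = jωL/(R + jωL).
Step 3 — Numerator jωL = j·314.2; denominator R + jωL = 17.6 + j314.2.
Step 4 — H = 0.9969 + j0.05585.
Step 5 — Magnitude: |H| = 0.9984 (-0.0 dB); phase: φ = 3.2°.

|H| = 0.9984 (-0.0 dB), φ = 3.2°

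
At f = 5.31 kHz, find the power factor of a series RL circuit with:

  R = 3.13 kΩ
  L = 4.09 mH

Step 1 — Angular frequency: ω = 2π·f = 2π·5310 = 3.336e+04 rad/s.
Step 2 — Component impedances:
  R: Z = R = 3130 Ω
  L: Z = jωL = j·3.336e+04·0.00409 = 0 + j136.5 Ω
Step 3 — Series combination: Z_total = R + L = 3130 + j136.5 Ω = 3133∠2.5° Ω.
Step 4 — Power factor: PF = cos(φ) = Re(Z)/|Z| = 3130/3132.97 = 0.9991.
Step 5 — Type: Im(Z) = 136.5 ⇒ lagging (phase φ = 2.5°).

PF = 0.9991 (lagging, φ = 2.5°)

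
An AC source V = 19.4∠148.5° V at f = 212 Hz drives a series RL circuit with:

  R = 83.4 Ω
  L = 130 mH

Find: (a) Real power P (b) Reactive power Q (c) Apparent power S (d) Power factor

Step 1 — Angular frequency: ω = 2π·f = 2π·212 = 1332 rad/s.
Step 2 — Component impedances:
  R: Z = R = 83.4 Ω
  L: Z = jωL = j·1332·0.13 = 0 + j173.2 Ω
Step 3 — Series combination: Z_total = R + L = 83.4 + j173.2 Ω = 192.2∠64.3° Ω.
Step 4 — Source phasor: V = 19.4∠148.5° V = -16.54 + j10.14 V.
Step 5 — Current: I = V / Z = 0.01017 + j0.1004 A = 0.1009∠84.2° A.
Step 6 — Complex power: S = V·I* = 0.8497 + j1.764 VA.
Step 7 — Real power: P = Re(S) = 0.8497 W.
Step 8 — Reactive power: Q = Im(S) = 1.764 VAR.
Step 9 — Apparent power: |S| = 1.958 VA.
Step 10 — Power factor: PF = P/|S| = 0.4339 (lagging).

(a) P = 0.8497 W  (b) Q = 1.764 VAR  (c) S = 1.958 VA  (d) PF = 0.4339 (lagging)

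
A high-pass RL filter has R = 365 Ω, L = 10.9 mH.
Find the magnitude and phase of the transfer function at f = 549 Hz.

Step 1 — Angular frequency: ω = 2π·549 = 3449 rad/s.
Step 2 — Transfer function: H(jω) = jωL/(R + jωL).
Step 3 — Numerator jωL = j·37.6; denominator R + jωL = 365 + j37.6.
Step 4 — H = 0.0105 + j0.1019.
Step 5 — Magnitude: |H| = 0.1025 (-19.8 dB); phase: φ = 84.1°.

|H| = 0.1025 (-19.8 dB), φ = 84.1°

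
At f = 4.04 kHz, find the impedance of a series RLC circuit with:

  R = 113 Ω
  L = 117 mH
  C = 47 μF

Step 1 — Angular frequency: ω = 2π·f = 2π·4040 = 2.538e+04 rad/s.
Step 2 — Component impedances:
  R: Z = R = 113 Ω
  L: Z = jωL = j·2.538e+04·0.117 = 0 + j2970 Ω
  C: Z = 1/(jωC) = -j/(ω·C) = 0 - j0.8382 Ω
Step 3 — Series combination: Z_total = R + L + C = 113 + j2969 Ω = 2971∠87.8° Ω.

Z = 113 + j2969 Ω = 2971∠87.8° Ω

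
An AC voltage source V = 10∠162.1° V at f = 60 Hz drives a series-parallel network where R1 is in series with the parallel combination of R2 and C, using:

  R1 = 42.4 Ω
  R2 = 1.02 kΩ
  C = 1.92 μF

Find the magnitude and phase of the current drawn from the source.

Step 1 — Angular frequency: ω = 2π·f = 2π·60 = 377 rad/s.
Step 2 — Component impedances:
  R1: Z = R = 42.4 Ω
  R2: Z = R = 1020 Ω
  C: Z = 1/(jωC) = -j/(ω·C) = 0 - j1382 Ω
Step 3 — Parallel branch: R2 || C = 1/(1/R2 + 1/C) = 660.2 - j487.4 Ω.
Step 4 — Series with R1: Z_total = R1 + (R2 || C) = 702.6 - j487.4 Ω = 855.1∠-34.8° Ω.
Step 5 — Source phasor: V = 10∠162.1° V = -9.516 + j3.074 V.
Step 6 — Ohm's law: I = V / Z_total = (-9.516 + j3.074) / (702.6 - j487.4) = -0.01119 - j0.00339 A.
Step 7 — Convert to polar: |I| = 0.01169 A, ∠I = -163.1°.

I = 0.01169∠-163.1° A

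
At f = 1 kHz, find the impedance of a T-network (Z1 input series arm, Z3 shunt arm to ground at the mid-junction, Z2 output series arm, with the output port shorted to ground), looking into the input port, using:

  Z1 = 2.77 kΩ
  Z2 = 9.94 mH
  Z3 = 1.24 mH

Step 1 — Angular frequency: ω = 2π·f = 2π·1000 = 6283 rad/s.
Step 2 — Component impedances:
  Z1: Z = R = 2770 Ω
  Z2: Z = jωL = j·6283·0.00994 = 0 + j62.45 Ω
  Z3: Z = jωL = j·6283·0.00124 = 0 + j7.791 Ω
Step 3 — With the output port shorted to ground, the output series arm Z2 runs from the junction to ground; the shunt arm Z3 also runs from the junction to ground. They appear in parallel: Z3 || Z2 = 0 + j6.927 Ω.
Step 4 — Series with input arm Z1: Z_in = Z1 + (Z3 || Z2) = 2770 + j6.927 Ω = 2770∠0.1° Ω.

Z = 2770 + j6.927 Ω = 2770∠0.1° Ω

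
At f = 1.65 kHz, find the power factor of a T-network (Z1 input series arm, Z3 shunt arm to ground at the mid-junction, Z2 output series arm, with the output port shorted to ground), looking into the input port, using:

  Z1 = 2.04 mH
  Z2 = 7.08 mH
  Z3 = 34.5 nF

Step 1 — Angular frequency: ω = 2π·f = 2π·1650 = 1.037e+04 rad/s.
Step 2 — Component impedances:
  Z1: Z = jωL = j·1.037e+04·0.00204 = 0 + j21.15 Ω
  Z2: Z = jωL = j·1.037e+04·0.00708 = 0 + j73.4 Ω
  Z3: Z = 1/(jωC) = -j/(ω·C) = 0 - j2796 Ω
Step 3 — With the output port shorted to ground, the output series arm Z2 runs from the junction to ground; the shunt arm Z3 also runs from the junction to ground. They appear in parallel: Z3 || Z2 = 0 + j75.38 Ω.
Step 4 — Series with input arm Z1: Z_in = Z1 + (Z3 || Z2) = 0 + j96.53 Ω = 96.53∠90.0° Ω.
Step 5 — Power factor: PF = cos(φ) = Re(Z)/|Z| = 0/96.53 = 0.
Step 6 — Type: Im(Z) = 96.53 ⇒ lagging (phase φ = 90.0°).

PF = 0 (lagging, φ = 90.0°)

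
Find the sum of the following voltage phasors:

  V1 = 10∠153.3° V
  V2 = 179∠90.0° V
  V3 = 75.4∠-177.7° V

Step 1 — Convert each phasor to rectangular form:
  V1 = 10·(cos(153.3°) + j·sin(153.3°)) = -8.934 + j4.493 V
  V2 = 179·(cos(90.0°) + j·sin(90.0°)) = 0 + j179 V
  V3 = 75.4·(cos(-177.7°) + j·sin(-177.7°)) = -75.34 - j3.026 V
Step 2 — Sum components: V_total = -84.27 + j180.5 V.
Step 3 — Convert to polar: |V_total| = 199.2 V, ∠V_total = 115.0°.

V_total = 199.2∠115.0° V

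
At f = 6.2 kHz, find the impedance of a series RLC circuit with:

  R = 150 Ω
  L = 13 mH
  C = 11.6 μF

Step 1 — Angular frequency: ω = 2π·f = 2π·6200 = 3.896e+04 rad/s.
Step 2 — Component impedances:
  R: Z = R = 150 Ω
  L: Z = jωL = j·3.896e+04·0.013 = 0 + j506.4 Ω
  C: Z = 1/(jωC) = -j/(ω·C) = 0 - j2.213 Ω
Step 3 — Series combination: Z_total = R + L + C = 150 + j504.2 Ω = 526.1∠73.4° Ω.

Z = 150 + j504.2 Ω = 526.1∠73.4° Ω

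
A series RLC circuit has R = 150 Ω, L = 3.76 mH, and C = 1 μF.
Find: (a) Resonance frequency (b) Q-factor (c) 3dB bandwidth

Step 1 — Resonance: ω₀ = 1/√(LC) = 1/√(0.00376·1e-06) = 1.631e+04 rad/s.
Step 2 — f₀ = ω₀/(2π) = 2596 Hz.
Step 3 — Series Q: Q = ω₀L/R = 1.631e+04·0.00376/150 = 0.4088.
Step 4 — Bandwidth: Δω = ω₀/Q = 3.989e+04 rad/s; BW = Δω/(2π) = 6349 Hz.

(a) f₀ = 2596 Hz  (b) Q = 0.4088  (c) BW = 6349 Hz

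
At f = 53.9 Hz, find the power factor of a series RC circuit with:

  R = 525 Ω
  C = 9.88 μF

Step 1 — Angular frequency: ω = 2π·f = 2π·53.9 = 338.7 rad/s.
Step 2 — Component impedances:
  R: Z = R = 525 Ω
  C: Z = 1/(jωC) = -j/(ω·C) = 0 - j298.9 Ω
Step 3 — Series combination: Z_total = R + C = 525 - j298.9 Ω = 604.1∠-29.7° Ω.
Step 4 — Power factor: PF = cos(φ) = Re(Z)/|Z| = 525/604.1 = 0.8691.
Step 5 — Type: Im(Z) = -298.9 ⇒ leading (phase φ = -29.7°).

PF = 0.8691 (leading, φ = -29.7°)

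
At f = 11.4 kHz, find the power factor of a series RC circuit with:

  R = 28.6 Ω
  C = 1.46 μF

Step 1 — Angular frequency: ω = 2π·f = 2π·1.14e+04 = 7.163e+04 rad/s.
Step 2 — Component impedances:
  R: Z = R = 28.6 Ω
  C: Z = 1/(jωC) = -j/(ω·C) = 0 - j9.562 Ω
Step 3 — Series combination: Z_total = R + C = 28.6 - j9.562 Ω = 30.16∠-18.5° Ω.
Step 4 — Power factor: PF = cos(φ) = Re(Z)/|Z| = 28.6/30.156 = 0.9484.
Step 5 — Type: Im(Z) = -9.562 ⇒ leading (phase φ = -18.5°).

PF = 0.9484 (leading, φ = -18.5°)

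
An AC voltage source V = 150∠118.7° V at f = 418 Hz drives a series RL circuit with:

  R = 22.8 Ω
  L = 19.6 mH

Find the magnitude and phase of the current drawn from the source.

Step 1 — Angular frequency: ω = 2π·f = 2π·418 = 2626 rad/s.
Step 2 — Component impedances:
  R: Z = R = 22.8 Ω
  L: Z = jωL = j·2626·0.0196 = 0 + j51.48 Ω
Step 3 — Series combination: Z_total = R + L = 22.8 + j51.48 Ω = 56.3∠66.1° Ω.
Step 4 — Source phasor: V = 150∠118.7° V = -72.03 + j131.6 V.
Step 5 — Ohm's law: I = V / Z_total = (-72.03 + j131.6) / (22.8 + j51.48) = 1.619 + j2.116 A.
Step 6 — Convert to polar: |I| = 2.664 A, ∠I = 52.6°.

I = 2.664∠52.6° A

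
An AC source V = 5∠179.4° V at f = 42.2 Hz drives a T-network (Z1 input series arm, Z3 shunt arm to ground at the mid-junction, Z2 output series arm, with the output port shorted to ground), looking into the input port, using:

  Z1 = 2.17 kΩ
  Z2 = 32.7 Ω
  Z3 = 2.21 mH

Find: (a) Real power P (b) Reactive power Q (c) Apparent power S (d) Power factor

Step 1 — Angular frequency: ω = 2π·f = 2π·42.2 = 265.2 rad/s.
Step 2 — Component impedances:
  Z1: Z = R = 2170 Ω
  Z2: Z = R = 32.7 Ω
  Z3: Z = jωL = j·265.2·0.00221 = 0 + j0.586 Ω
Step 3 — With the output port shorted to ground, the output series arm Z2 runs from the junction to ground; the shunt arm Z3 also runs from the junction to ground. They appear in parallel: Z3 || Z2 = 0.0105 + j0.5858 Ω.
Step 4 — Series with input arm Z1: Z_in = Z1 + (Z3 || Z2) = 2170 + j0.5858 Ω = 2170∠0.0° Ω.
Step 5 — Source phasor: V = 5∠179.4° V = -5 + j0.05236 V.
Step 6 — Current: I = V / Z = -0.002304 + j2.475e-05 A = 0.002304∠179.4° A.
Step 7 — Complex power: S = V·I* = 0.01152 + j3.11e-06 VA.
Step 8 — Real power: P = Re(S) = 0.01152 W.
Step 9 — Reactive power: Q = Im(S) = 3.11e-06 VAR.
Step 10 — Apparent power: |S| = 0.01152 VA.
Step 11 — Power factor: PF = P/|S| = 1 (lagging).

(a) P = 0.01152 W  (b) Q = 3.11e-06 VAR  (c) S = 0.01152 VA  (d) PF = 1 (lagging)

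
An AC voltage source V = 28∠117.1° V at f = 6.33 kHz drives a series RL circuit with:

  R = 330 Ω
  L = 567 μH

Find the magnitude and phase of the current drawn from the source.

Step 1 — Angular frequency: ω = 2π·f = 2π·6330 = 3.977e+04 rad/s.
Step 2 — Component impedances:
  R: Z = R = 330 Ω
  L: Z = jωL = j·3.977e+04·0.000567 = 0 + j22.55 Ω
Step 3 — Series combination: Z_total = R + L = 330 + j22.55 Ω = 330.8∠3.9° Ω.
Step 4 — Source phasor: V = 28∠117.1° V = -12.76 + j24.93 V.
Step 5 — Ohm's law: I = V / Z_total = (-12.76 + j24.93) / (330 + j22.55) = -0.03333 + j0.07781 A.
Step 6 — Convert to polar: |I| = 0.08465 A, ∠I = 113.2°.

I = 0.08465∠113.2° A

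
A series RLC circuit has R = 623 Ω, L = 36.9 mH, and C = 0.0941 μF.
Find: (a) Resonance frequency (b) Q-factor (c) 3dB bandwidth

Step 1 — Resonance condition Im(Z)=0 gives ω₀ = 1/√(LC).
Step 2 — ω₀ = 1/√(0.0369·9.41e-08) = 1.697e+04 rad/s.
Step 3 — f₀ = ω₀/(2π) = 2701 Hz.
Step 4 — Series Q: Q = ω₀L/R = 1.697e+04·0.0369/623 = 1.005.
Step 5 — 3dB bandwidth: Δω = ω₀/Q = 1.688e+04 rad/s; BW = Δω/(2π) = 2687 Hz.

(a) f₀ = 2701 Hz  (b) Q = 1.005  (c) BW = 2687 Hz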